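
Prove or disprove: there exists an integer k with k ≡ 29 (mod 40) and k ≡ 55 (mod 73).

k = 2829

Since 40 and 73 share no common factor, CRT says the pair of congruences has a solution (unique mod 2920).
Any solution of the first congruence is k = 29 + 40t; substituting into the second, 40t ≡ 55 − 29 ≡ 26 (mod 73).
To invert 40 modulo 73: 73 = 1·40 + 33, 40 = 1·33 + 7, 33 = 4·7 + 5, 7 = 1·5 + 2, 5 = 2·2 + 1, 2 = 2·1 + 0, and unwinding, 1 = 5 − 2·2 = 5 − 2·(7 − 1·5) = −2·7 + 3·5 = −2·7 + 3·(33 − 4·7) = 3·33 − 14·7 = 3·33 − 14·(40 − 1·33) = −14·40 + 17·33 = −14·40 + 17·(73 − 1·40) = 17·73 − 31·40. Thus 40⁻¹ ≡ -31 ≡ 42 (mod 73).
Multiplying by 42: t ≡ 42·26 = 1092 ≡ 70 (mod 73).
With t = 70: k = 29 + 40·70 = 2829.
Check: 2829 mod 40 = 29, 2829 mod 73 = 55. ✓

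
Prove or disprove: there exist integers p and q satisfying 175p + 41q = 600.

175 and 41 are coprime, so 175p + 41q ranges over all of ℤ.
Run the Euclidean algorithm on 175 and 41: 175 = 4·41 + 11, 41 = 3·11 + 8, 11 = 1·8 + 3, 8 = 2·3 + 2, 3 = 1·2 + 1, 2 = 2·1 + 0.
Back-substituting, 1 = 3 − 1·2 = 3 − (8 − 2·3) = −8 + 3·3 = −8 + 3·(11 − 1·8) = 3·11 − 4·8 = 3·11 − 4·(41 − 3·11) = −4·41 + 15·11 = −4·41 + 15·(175 − 4·41) = 15·175 − 64·41; that is, 175·15 + 41·(-64) = 1.
Times 600: 175·9000 + 41·(-38400) = 600, so (9000, -38400) solves it.
Subtracting 219·41 from p and adding 219·175 to q gives the tidier solution (21, -75).
Indeed 175·21 + 41·(-75) = 3675 − 3075 = 600.

p = 21, q = -75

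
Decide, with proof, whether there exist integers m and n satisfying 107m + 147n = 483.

m = 21, n = -12

107 and 147 are coprime, so 107m + 147n ranges over all of ℤ.
Run the Euclidean algorithm on 147 and 107: 147 = 1·107 + 40, 107 = 2·40 + 27, 40 = 1·27 + 13, 27 = 2·13 + 1, 13 = 13·1 + 0.
Back-substituting, 1 = 27 − 2·13 = 27 − 2·(40 − 1·27) = −2·40 + 3·27 = −2·40 + 3·(107 − 2·40) = 3·107 − 8·40 = 3·107 − 8·(147 − 1·107) = −8·147 + 11·107; that is, 107·11 + 147·(-8) = 1.
Multiplying through by 483: m = 11·483 = 5313, n = (-8)·483 = -3864 is a solution.
Shifting by a multiple of (147, −107) keeps it a solution: m = 5313 − 36·147 = 21, n = -3864 + 36·107 = -12.
Check: 107·21 + 147·(-12) = 2247 − 1764 = 483. ✓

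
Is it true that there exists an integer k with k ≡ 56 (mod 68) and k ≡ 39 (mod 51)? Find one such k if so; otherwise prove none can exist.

k = 192

gcd(68, 51) = 17. A simultaneous solution exists iff 56 ≡ 39 (mod 17); here 56 mod 17 = 5 = 39 mod 17, so it does.
List candidates k ≡ 56 (mod 68): 56, 124, 192. Modulo 51 these are 5, 22, 39; 192 gives 39 as required.
Check: 192 mod 68 = 56, 192 mod 51 = 39. ✓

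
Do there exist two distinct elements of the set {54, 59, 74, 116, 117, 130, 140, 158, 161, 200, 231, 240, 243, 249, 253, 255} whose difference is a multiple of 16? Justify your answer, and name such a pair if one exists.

Reduce each element modulo 16: 54↦6, 59↦11, 74↦10, 116↦4, 117↦5, 130↦2, 140↦12, 158↦14, 161↦1, 200↦8, 231↦7, 240↦0, 243↦3, 249↦9, 253↦13, 255↦15.
No residue repeats among the 16 elements, so no pair has difference ≡ 0 (mod 16).

No, no such pair exists.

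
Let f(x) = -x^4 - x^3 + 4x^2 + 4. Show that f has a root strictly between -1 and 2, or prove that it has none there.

Yes, f has a root in the interval.

f(-1) = 8 and f(2) = -4, which have opposite signs.
As a polynomial, f is continuous on every closed interval.
By the Intermediate Value Theorem, f takes the value 0 somewhere in the open interval.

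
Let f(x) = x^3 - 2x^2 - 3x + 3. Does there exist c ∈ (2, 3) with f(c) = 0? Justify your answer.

f(2) = -3 and f(3) = 3, which have opposite signs.
f is continuous everywhere (it is a polynomial), in particular on [2, 3].
So by the Intermediate Value Theorem there is a c strictly between 2 and 3 with f(c) = 0.

Yes, f has a root in the interval.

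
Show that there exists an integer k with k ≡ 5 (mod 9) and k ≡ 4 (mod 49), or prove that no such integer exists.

k = 347

The moduli 9 and 49 are coprime, so by the Chinese Remainder Theorem a unique solution modulo 441 exists.
Any solution of the first congruence is k = 5 + 9t; substituting into the second, 9t ≡ 4 − 5 ≡ 48 (mod 49).
To invert 9 modulo 49: 49 = 5·9 + 4, 9 = 2·4 + 1, 4 = 4·1 + 0, and unwinding, 1 = 9 − 2·4 = 9 − 2·(49 − 5·9) = −2·49 + 11·9. Thus 9⁻¹ ≡ 11 (mod 49).
Therefore t ≡ 11·48 = 528 ≡ 38 (mod 49).
With t = 38: k = 5 + 9·38 = 347.
Verify: 347 = 38·9 + 5 and 347 = 7·49 + 4. ✓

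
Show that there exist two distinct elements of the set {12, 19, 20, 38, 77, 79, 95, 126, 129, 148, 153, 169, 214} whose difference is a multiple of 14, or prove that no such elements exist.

Reduce each element modulo 14: 12↦12, 19↦5, 20↦6, 38↦10, 77↦7, 79↦9, 95↦11, 126↦0, 129↦3, 148↦8, 153↦13, 169↦1, 214↦4.
All 13 residues are distinct, so no two elements differ by a multiple of 14.

No such pair exists.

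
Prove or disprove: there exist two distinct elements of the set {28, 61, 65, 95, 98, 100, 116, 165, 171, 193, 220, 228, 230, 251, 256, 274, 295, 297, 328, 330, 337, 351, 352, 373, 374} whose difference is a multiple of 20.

Both 28 and 228 leave remainder 8 on division by 20; their difference 200 = 10·20 is a multiple of 20.

28 and 228 are such a pair.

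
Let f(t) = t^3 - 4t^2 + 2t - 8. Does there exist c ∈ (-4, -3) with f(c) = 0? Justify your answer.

No such root exists.

f(-4) = -144 and f(-3) = -77, both negative, so a sign-change argument is unavailable; we show f keeps this sign on the whole interval.
Substitute t = -3 − u, where 0 < u < 1 on the interval. Expanding, f(-3 − u) = -u^3 - 13u^2 - 53u - 77.
All 4 nonzero coefficients of this polynomial in u are negative; hence for u > 0 the value is a sum of negative terms (the constant -77 among them).
So f is strictly negative on (-4, -3); no root exists in the interval.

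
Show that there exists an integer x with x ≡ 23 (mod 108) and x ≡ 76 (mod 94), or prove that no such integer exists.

No such integer exists.

gcd(108, 94) = 2. If x ≡ 23 (mod 108) and x ≡ 76 (mod 94), then x ≡ 23 (mod 2) and x ≡ 76 (mod 2).
But 23 mod 2 = 1 while 76 mod 2 = 0, a contradiction.
So no integer satisfies both congruences.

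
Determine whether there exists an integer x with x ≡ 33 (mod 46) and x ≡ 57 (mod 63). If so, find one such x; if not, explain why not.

Since 46 and 63 share no common factor, CRT says the pair of congruences has a solution (unique mod 2898).
Write x = 33 + 46t and require 33 + 46t ≡ 57 (mod 63), i.e. 46t ≡ 24 (mod 63).
Note 46·37 = 1702 ≡ 1 (mod 63) (as 1702 − 1 = 27·63), so 46⁻¹ ≡ 37.
Therefore t ≡ 37·24 = 888 ≡ 6 (mod 63).
With t = 6: x = 33 + 46·6 = 309.
Check: 309 mod 46 = 33, 309 mod 63 = 57. ✓

x = 309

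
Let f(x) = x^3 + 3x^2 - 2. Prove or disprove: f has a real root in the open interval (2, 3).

No such root exists.

f(2) = 18 and f(3) = 52, both positive, so a sign-change argument is unavailable; we show f keeps this sign on the whole interval.
Substitute x = 2 + u, where 0 < u < 1 on the interval. Expanding, f(2 + u) = u^3 + 9u^2 + 24u + 18.
All 4 nonzero coefficients of this polynomial in u are positive; hence for u > 0 the value is a sum of positive terms (the constant 18 among them).
Therefore f(x) > 0 throughout (2, 3), and f has no zero there.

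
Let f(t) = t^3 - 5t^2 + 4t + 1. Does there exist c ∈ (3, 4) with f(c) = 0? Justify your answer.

Such a root exists.

f(3) = -5 and f(4) = 1, which have opposite signs.
As a polynomial, f is continuous on every closed interval.
By the Intermediate Value Theorem, f takes the value 0 somewhere in the open interval.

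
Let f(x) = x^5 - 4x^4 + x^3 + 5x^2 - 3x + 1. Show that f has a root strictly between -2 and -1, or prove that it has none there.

f(-2) = -77 and f(-1) = 3, which have opposite signs.
As a polynomial, f is continuous on every closed interval.
By the Intermediate Value Theorem, f takes the value 0 somewhere in the open interval.

Such a root exists.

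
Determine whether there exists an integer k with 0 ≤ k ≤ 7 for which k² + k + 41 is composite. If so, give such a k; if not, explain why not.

No, no such integer k in that range exists.

The values for k = 0, 1, …, 7 are 41, 43, 47, 53, 61, 71, 83, 97, and each of these is prime.
So no value in the range makes the expression composite.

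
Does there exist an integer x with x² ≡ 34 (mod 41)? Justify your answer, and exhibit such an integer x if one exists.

There is no such integer.

41 is prime, so by Euler's criterion 34 is a square mod 41 iff 34^((41−1)/2) = 34^20 ≡ 1 (mod 41).
Repeated squaring mod 41: 34^2 = 1156 ≡ 8; 34^4 ≡ 8² = 64 ≡ 23; 34^8 ≡ 23² = 529 ≡ 37; 34^16 ≡ 37² = 1369 ≡ 16.
Since 20 = 16 + 4, 34^20 ≡ 16 · 23; multiplying out mod 41: 16·23 = 368 ≡ 40. Thus 34^20 ≡ 40 ≡ −1 (mod 41).
The value −1 means 34 is a non-residue modulo 41, so x² ≡ 34 (mod 41) is impossible.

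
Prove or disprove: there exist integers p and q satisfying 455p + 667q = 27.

p = 519, q = -354

455 and 667 are coprime, so 455p + 667q ranges over all of ℤ.
Euclidean algorithm: 667 = 1·455 + 212, 455 = 2·212 + 31, 212 = 6·31 + 26, 31 = 1·26 + 5, 26 = 5·5 + 1, 5 = 5·1 + 0.
Working back up the chain: 1 = 26 − 5·5 = 26 − 5·(31 − 1·26) = −5·31 + 6·26 = −5·31 + 6·(212 − 6·31) = 6·212 − 41·31 = 6·212 − 41·(455 − 2·212) = −41·455 + 88·212 = −41·455 + 88·(667 − 1·455) = 88·667 − 129·455. So 455·(-129) + 667·88 = 1.
Scaling by 27 gives the particular solution (p, q) = (-3483, 2376).
The general solution is p = -3483 + 667k, q = 2376 − 455k; taking k = 6 gives the smaller pair p = 519, q = -354.
Indeed 455·519 + 667·(-354) = 236145 − 236118 = 27.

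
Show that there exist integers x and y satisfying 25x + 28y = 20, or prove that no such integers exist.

x = 12, y = -10

Since gcd(25, 28) = 1, every integer is an integer combination of 25 and 28.
Euclidean algorithm: 28 = 1·25 + 3, 25 = 8·3 + 1, 3 = 3·1 + 0.
Unwinding: 1 = 25 − 8·3 = 25 − 8·(28 − 1·25) = −8·28 + 9·25, i.e. 25·9 + 28·(-8) = 1.
Times 20: 25·180 + 28·(-160) = 20, so (180, -160) solves it.
Subtracting 6·28 from x and adding 6·25 to y gives the tidier solution (12, -10).
Indeed 25·12 + 28·(-10) = 300 − 280 = 20.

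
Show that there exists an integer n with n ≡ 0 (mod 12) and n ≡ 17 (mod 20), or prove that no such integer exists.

Reduce both congruences modulo 4, which divides 12 and 20: they say n ≡ 0 (mod 4) and n ≡ 17 (mod 4).
But 0 mod 4 = 0 while 17 mod 4 = 1, a contradiction.
Therefore no such n exists.

There is no such integer.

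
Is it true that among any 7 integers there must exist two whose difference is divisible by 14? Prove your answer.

Consider the 7 integers 18, 19, …, 24. They lie in distinct residue classes modulo 14, since 7 ≤ 14.
No two share a residue, so no pair has difference divisible by 14; the claim fails for this set.

No; for instance {18, 19, 20, 21, 22, 23, 24} is a counterexample.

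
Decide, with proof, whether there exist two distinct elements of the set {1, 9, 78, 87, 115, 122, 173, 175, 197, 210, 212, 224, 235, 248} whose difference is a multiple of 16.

No, no such pair exists.

Reduce each element modulo 16: 1↦1, 9↦9, 78↦14, 87↦7, 115↦3, 122↦10, 173↦13, 175↦15, 197↦5, 210↦2, 212↦4, 224↦0, 235↦11, 248↦8.
These 14 residues are pairwise different, hence no difference of two elements is divisible by 16.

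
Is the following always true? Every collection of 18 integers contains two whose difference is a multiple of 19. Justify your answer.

Consider the 18 integers 80, 81, …, 97. They lie in distinct residue classes modulo 19, since 18 ≤ 19.
Any two of them differ by at most 17 < 19 and by at least 1, so no difference is a multiple of 19.

No, the set {80, 81, 82, 83, 84, 85, 86, 87, 88, 89, 90, 91, 92, 93, 94, 95, 96, 97} is a counterexample.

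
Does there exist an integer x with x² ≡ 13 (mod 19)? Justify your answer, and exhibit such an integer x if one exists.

No, no such integer exists.

Since (19 − x)² ≡ x² (mod 19), it suffices to square x = 0, 1, …, 9: the residues are 0, 1, 4, 9, 16, 6, 17, 11, 7, 5.
The set of squares mod 19 is therefore {0, 1, 4, 5, 6, 7, 9, 11, 16, 17}, which does not contain 13.
Therefore x² ≡ 13 (mod 19) has no solution.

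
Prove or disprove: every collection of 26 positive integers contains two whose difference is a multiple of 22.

Partition the integers by their residue mod 22; there are 22 classes.
Since 26 > 22, two of the 26 integers must share a residue class by the pigeonhole principle; call them a and b.
Equal remainders mean a − b ≡ 0 (mod 22), so 22 divides their difference.

Yes.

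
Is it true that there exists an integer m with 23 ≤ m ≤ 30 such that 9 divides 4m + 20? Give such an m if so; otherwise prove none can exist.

There is no such integer m in that range.

For m = 23, 24, …, 30 the values of 4m + 20 modulo 9 are 4, 8, 3, 7, 2, 6, 1, 5 respectively.
Since 0 is absent from this list, 9 ∤ 4m + 20 for every m with 23 ≤ m ≤ 30.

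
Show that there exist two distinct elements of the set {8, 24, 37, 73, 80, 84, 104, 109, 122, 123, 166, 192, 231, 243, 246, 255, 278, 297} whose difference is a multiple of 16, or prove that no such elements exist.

Yes: 8 and 24.

8 mod 16 = 8 and 24 mod 16 = 8, so 24 − 8 = 16 = 1·16.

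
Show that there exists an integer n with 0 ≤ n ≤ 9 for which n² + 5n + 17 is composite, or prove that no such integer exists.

n = 9

At n = 9: 9² + 5·9 + 17 = 143 = 11·13, which is composite.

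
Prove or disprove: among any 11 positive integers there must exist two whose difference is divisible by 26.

No, the set {84, 85, 86, 87, 88, 89, 90, 91, 92, 93, 94} is a counterexample.

Consider the 11 integers 84, 85, …, 94. They lie in distinct residue classes modulo 26, since 11 ≤ 26.
No two share a residue, so no pair has difference divisible by 26; the claim fails for this set.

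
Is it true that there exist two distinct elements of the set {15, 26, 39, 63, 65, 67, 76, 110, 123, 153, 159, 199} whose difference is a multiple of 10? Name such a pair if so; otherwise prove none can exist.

15 and 65 are such a pair.

Both 15 and 65 leave remainder 5 on division by 10; their difference 50 = 5·10 is a multiple of 10.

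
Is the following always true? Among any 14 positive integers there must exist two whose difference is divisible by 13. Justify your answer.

Each integer lies in one of the 13 residue classes modulo 13.
With 14 integers and only 13 classes, the pigeonhole principle forces two of them, say a and b, into the same class.
Equal remainders mean a − b ≡ 0 (mod 13), so 13 divides their difference.

Yes, this is always true.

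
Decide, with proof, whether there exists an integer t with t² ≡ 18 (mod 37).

There is no such integer.

37 is prime, so by Euler's criterion 18 is a square mod 37 iff 18^((37−1)/2) = 18^18 ≡ 1 (mod 37).
Repeated squaring mod 37: 18^2 = 324 ≡ 28; 18^4 ≡ 28² = 784 ≡ 7; 18^8 ≡ 7² = 49 ≡ 12; 18^16 ≡ 12² = 144 ≡ 33.
Since 18 = 16 + 2, 18^18 ≡ 33 · 28; multiplying out mod 37: 33·28 = 924 ≡ 36. Thus 18^18 ≡ 36 ≡ −1 (mod 37).
The value −1 means 18 is a non-residue modulo 37, so t² ≡ 18 (mod 37) is impossible.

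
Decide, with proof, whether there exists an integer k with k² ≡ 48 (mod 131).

k = 110

k = 110 works: 110² = 12100, and 12100 − 48 = 12052 = 92·131.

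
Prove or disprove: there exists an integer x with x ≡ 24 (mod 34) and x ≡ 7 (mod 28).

Reduce both congruences modulo 2, which divides 34 and 28: they say x ≡ 24 (mod 2) and x ≡ 7 (mod 2).
These are incompatible: 24 − 7 = 17 is not divisible by 2.
Hence the system has no solution.

No, no such integer exists.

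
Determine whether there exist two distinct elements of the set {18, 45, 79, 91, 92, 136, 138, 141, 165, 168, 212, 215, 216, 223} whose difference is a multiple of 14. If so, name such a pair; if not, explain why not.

No, no such pair exists.

Residues mod 14: 18↦4, 45↦3, 79↦9, 91↦7, 92↦8, 136↦10, 138↦12, 141↦1, 165↦11, 168↦0, 212↦2, 215↦5, 216↦6, 223↦13.
These 14 residues are pairwise different, hence no difference of two elements is divisible by 14.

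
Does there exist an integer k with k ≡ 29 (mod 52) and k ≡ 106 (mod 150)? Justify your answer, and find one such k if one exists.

No such integer exists.

Both moduli are multiples of 2 = gcd(52, 150), so any solution would satisfy k ≡ 29 and k ≡ 106 modulo 2 simultaneously.
However 29 ≡ 1 and 106 ≡ 0 (mod 2), and 1 ≠ 0.
Therefore no such k exists.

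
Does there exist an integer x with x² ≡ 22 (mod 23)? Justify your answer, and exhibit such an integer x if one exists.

Apply Euler's criterion with the prime 23: 22 is a quadratic residue iff 22^11 ≡ 1 (mod 23), and a non-residue iff it is ≡ −1.
Repeated squaring mod 23: 22^2 = 484 ≡ 1; 22^4 ≡ 1² = 1 ≡ 1; 22^8 ≡ 1² = 1 ≡ 1.
Since 11 = 8 + 2 + 1, 22^11 ≡ 1 · 1 · 22; multiplying out mod 23: 1·1 = 1 ≡ 1, then 1·22 = 22 ≡ 22. Thus 22^11 ≡ 22 ≡ −1 (mod 23).
By Euler's criterion 22 is a quadratic non-residue mod 23: no x satisfies x² ≡ 22 (mod 23).

There is no such integer.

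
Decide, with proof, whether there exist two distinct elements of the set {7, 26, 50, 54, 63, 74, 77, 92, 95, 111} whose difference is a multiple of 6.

Reduce each element mod 6: 7↦1, 26↦2, 50↦2, 54↦0, 63↦3, 74↦2, 77↦5, 92↦2, 95↦5, 111↦3. The residue 2 repeats (at 26 and 50), and 50 − 26 = 24 = 4·6.

26 and 50 are such a pair.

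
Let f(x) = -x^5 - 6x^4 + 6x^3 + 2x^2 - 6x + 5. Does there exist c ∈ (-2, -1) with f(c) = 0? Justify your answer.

Yes, such a c exists.

f(-2) = -87 and f(-1) = 2, which have opposite signs.
As a polynomial, f is continuous on every closed interval.
So by the Intermediate Value Theorem there is a c strictly between -2 and -1 with f(c) = 0.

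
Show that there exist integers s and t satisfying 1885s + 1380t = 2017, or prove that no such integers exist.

No, no such integers exist.

Both 1885 and 1380 are divisible by gcd(1885, 1380) = 5, hence so is any combination 1885s + 1380t.
However 2017 leaves remainder 2 on division by 5.
Hence no integers s, t satisfy the equation.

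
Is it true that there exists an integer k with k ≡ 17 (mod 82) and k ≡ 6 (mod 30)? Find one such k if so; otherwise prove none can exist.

No, no such integer exists.

Both moduli are multiples of 2 = gcd(82, 30), so any solution would satisfy k ≡ 17 and k ≡ 6 modulo 2 simultaneously.
However 17 ≡ 1 and 6 ≡ 0 (mod 2), and 1 ≠ 0.
So no integer satisfies both congruences.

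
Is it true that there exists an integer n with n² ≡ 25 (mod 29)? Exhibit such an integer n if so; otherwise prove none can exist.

n = 5

Take n = 5. Then 5² = 25, and since 0 ≤ 25 < 29 this is already reduced: 5² ≡ 25 (mod 29).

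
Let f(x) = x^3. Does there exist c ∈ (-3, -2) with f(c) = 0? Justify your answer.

The endpoint values f(-3) = -27 and f(-2) = -8 are both negative. Claim: f(x) < 0 for every x in (-3, -2).
Substitute x = -2 − u, where 0 < u < 1 on the interval. Expanding, f(-2 − u) = -u^3 - 6u^2 - 12u - 8.
The nonzero coefficients here are all negative, so for u > 0 every term is negative (or zero), and the constant term -8 is strictly negative.
Therefore f(x) < 0 throughout (-3, -2), and f has no zero there.

f has no root in that interval.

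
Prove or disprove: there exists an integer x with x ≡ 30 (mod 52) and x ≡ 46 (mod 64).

Here gcd(52, 64) = 4, and both 30 and 46 leave remainder 2 mod 4, so the system is consistent.
Step through x = 30, 30 + 52, 30 + 2·52, …: the values 30, 82, 134, 186, 238 reduce mod 64 to 30, 18, 6, 58, 46. The value 238 hits 46.
Verify: 238 = 4·52 + 30 and 238 = 3·64 + 46. ✓

x = 238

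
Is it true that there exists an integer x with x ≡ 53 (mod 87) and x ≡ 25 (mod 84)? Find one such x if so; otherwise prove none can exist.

gcd(87, 84) = 3. If x ≡ 53 (mod 87) and x ≡ 25 (mod 84), then x ≡ 53 (mod 3) and x ≡ 25 (mod 3).
But 53 mod 3 = 2 while 25 mod 3 = 1, a contradiction.
Hence the system has no solution.

No, no such integer exists.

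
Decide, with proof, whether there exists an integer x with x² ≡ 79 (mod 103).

x = 39

x = 39 works: 39² = 1521, and 1521 − 79 = 1442 = 14·103.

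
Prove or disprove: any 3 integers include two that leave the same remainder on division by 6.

Take the 3 consecutive integers 14, 15, 16: their residues mod 6 are all distinct because 3 ≤ 6.
So no two of them leave the same remainder on division by 6; the claim fails for this set.

No, the set {14, 15, 16} is a counterexample.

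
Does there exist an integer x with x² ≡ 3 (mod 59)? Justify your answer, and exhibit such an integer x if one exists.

x = 48

Take x = 48. Then 48² = 2304 = 39·59 + 3, so 48² ≡ 3 (mod 59).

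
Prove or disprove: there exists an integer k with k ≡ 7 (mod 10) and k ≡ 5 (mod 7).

k = 47

The moduli 10 and 7 are coprime, so by the Chinese Remainder Theorem a unique solution modulo 70 exists.
Write k = 7 + 10t and require 7 + 10t ≡ 5 (mod 7), i.e. 10t ≡ 5 (mod 7).
10 ≡ 3 (mod 7), so this reads 3t ≡ 5 (mod 7). Note 3·5 = 15 ≡ 1 (mod 7) (as 15 − 1 = 2·7), so 3⁻¹ ≡ 5.
Therefore t ≡ 5·5 = 25 ≡ 4 (mod 7).
Taking t = 4 gives k = 7 + 10·4 = 47.
Indeed 47 ≡ 7 (mod 10) and 47 ≡ 5 (mod 7).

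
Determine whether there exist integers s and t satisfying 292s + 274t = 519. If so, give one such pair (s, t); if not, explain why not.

Both 292 and 274 are divisible by gcd(292, 274) = 2, hence so is any combination 292s + 274t.
But 519 is not a multiple of 2 (it leaves remainder 1).
Hence no integers s, t satisfy the equation.

No such integers exist.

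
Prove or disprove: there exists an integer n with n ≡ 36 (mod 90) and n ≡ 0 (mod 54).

n = 216

The moduli are not coprime: gcd(90, 54) = 18. Compatibility requires 18 ∣ (0 − 36) = -36, which holds, so solutions exist.
List candidates n ≡ 36 (mod 90): 36, 126, 216. Modulo 54 these are 36, 18, 0; 216 gives 0 as required.
Verify: 216 = 2·90 + 36 and 216 = 4·54 + 0. ✓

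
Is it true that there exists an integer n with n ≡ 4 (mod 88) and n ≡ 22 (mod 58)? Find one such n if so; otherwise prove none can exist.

gcd(88, 58) = 2. A simultaneous solution exists iff 4 ≡ 22 (mod 2); here 4 mod 2 = 0 = 22 mod 2, so it does.
Put n = 4 + 88t, so we need 88t ≡ 18 (mod 58), equivalently (divide by 2) 44t ≡ 9 (mod 29).
44 ≡ 15 (mod 29), so this reads 15t ≡ 9 (mod 29). Note 15·2 = 30 ≡ 1 (mod 29) (as 30 − 1 = 1·29), so 15⁻¹ ≡ 2.
Therefore t ≡ 2·9 = 18 (mod 29).
Then n = 4 + 88·18 = 1588.
Indeed 1588 ≡ 4 (mod 88) and 1588 ≡ 22 (mod 58).

n = 1588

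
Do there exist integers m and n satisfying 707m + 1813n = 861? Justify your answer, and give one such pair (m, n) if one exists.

m = 132, n = -51

Every value of 707m + 1813n is a multiple of gcd(707, 1813) = 7; since 7 ∣ 861, solutions exist.
Dividing through by 7 reduces the equation to 101m + 259n = 123.
Run the Euclidean algorithm on 259 and 101: 259 = 2·101 + 57, 101 = 1·57 + 44, 57 = 1·44 + 13, 44 = 3·13 + 5, 13 = 2·5 + 3, 5 = 1·3 + 2, 3 = 1·2 + 1, 2 = 2·1 + 0.
Back-substituting, 1 = 3 − 1·2 = 3 − (5 − 1·3) = −5 + 2·3 = −5 + 2·(13 − 2·5) = 2·13 − 5·5 = 2·13 − 5·(44 − 3·13) = −5·44 + 17·13 = −5·44 + 17·(57 − 1·44) = 17·57 − 22·44 = 17·57 − 22·(101 − 1·57) = −22·101 + 39·57 = −22·101 + 39·(259 − 2·101) = 39·259 − 100·101; that is, 101·(-100) + 259·39 = 1.
Times 123: 101·(-12300) + 259·4797 = 123, so (-12300, 4797) solves it.
Shifting by a multiple of (259, −101) keeps it a solution: m = -12300 + 48·259 = 132, n = 4797 − 48·101 = -51.
Indeed 707·132 + 1813·(-51) = 93324 − 92463 = 861.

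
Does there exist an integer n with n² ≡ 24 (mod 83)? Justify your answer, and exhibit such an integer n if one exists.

83 is prime, so by Euler's criterion 24 is a square mod 83 iff 24^((83−1)/2) = 24^41 ≡ 1 (mod 83).
Squaring successively (mod 83): 24^2 = 576 ≡ 78; 24^4 ≡ 78² = 6084 ≡ 25; 24^8 ≡ 25² = 625 ≡ 44; 24^16 ≡ 44² = 1936 ≡ 27; 24^32 ≡ 27² = 729 ≡ 65.
Since 41 = 32 + 8 + 1, 24^41 ≡ 65 · 44 · 24; multiplying out mod 83: 65·44 = 2860 ≡ 38, then 38·24 = 912 ≡ 82. Thus 24^41 ≡ 82 ≡ −1 (mod 83).
The value −1 means 24 is a non-residue modulo 83, so n² ≡ 24 (mod 83) is impossible.

No such integer exists.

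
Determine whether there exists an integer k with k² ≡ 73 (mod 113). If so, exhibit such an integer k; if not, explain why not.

There is no such integer.

Apply Euler's criterion with the prime 113: 73 is a quadratic residue iff 73^56 ≡ 1 (mod 113), and a non-residue iff it is ≡ −1.
Repeated squaring mod 113: 73^2 = 5329 ≡ 18; 73^4 ≡ 18² = 324 ≡ 98; 73^8 ≡ 98² = 9604 ≡ 112; 73^16 ≡ 112² = 12544 ≡ 1; 73^32 ≡ 1² = 1 ≡ 1.
Since 56 = 32 + 16 + 8, 73^56 ≡ 1 · 1 · 112; multiplying out mod 113: 1·1 = 1 ≡ 1, then 1·112 = 112 ≡ 112. Thus 73^56 ≡ 112 ≡ −1 (mod 113).
By Euler's criterion 73 is a quadratic non-residue mod 113: no k satisfies k² ≡ 73 (mod 113).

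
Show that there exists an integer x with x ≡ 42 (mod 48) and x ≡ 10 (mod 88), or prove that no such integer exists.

The moduli are not coprime: gcd(48, 88) = 8. Compatibility requires 8 ∣ (10 − 42) = -32, which holds, so solutions exist.
List candidates x ≡ 42 (mod 48): 42, 90, 138, 186. Modulo 88 these are 42, 2, 50, 10; 186 gives 10 as required.
Indeed 186 ≡ 42 (mod 48) and 186 ≡ 10 (mod 88).

x = 186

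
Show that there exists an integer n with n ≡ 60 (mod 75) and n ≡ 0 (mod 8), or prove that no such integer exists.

The moduli 75 and 8 are coprime, so by the Chinese Remainder Theorem a unique solution modulo 600 exists.
Write n = 60 + 75t and require 60 + 75t ≡ 0 (mod 8), i.e. 75t ≡ 4 (mod 8).
75 ≡ 3 (mod 8), so this reads 3t ≡ 4 (mod 8). Invert 3 mod 8 by the Euclidean algorithm: 8 = 2·3 + 2, 3 = 1·2 + 1, 2 = 2·1 + 0; back-substituting, 1 = 3 − 1·2 = 3 − (8 − 2·3) = −8 + 3·3. Hence 3·3 ≡ 1, so 3⁻¹ ≡ 3 (mod 8).
Therefore t ≡ 3·4 = 12 ≡ 4 (mod 8).
With t = 4: n = 60 + 75·4 = 360.
Verify: 360 = 4·75 + 60 and 360 = 45·8 + 0. ✓

n = 360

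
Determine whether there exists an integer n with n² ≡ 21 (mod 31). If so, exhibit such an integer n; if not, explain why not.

There is no such integer.

Apply Euler's criterion with the prime 31: 21 is a quadratic residue iff 21^15 ≡ 1 (mod 31), and a non-residue iff it is ≡ −1.
Repeated squaring mod 31: 21^2 = 441 ≡ 7; 21^4 ≡ 7² = 49 ≡ 18; 21^8 ≡ 18² = 324 ≡ 14.
Since 15 = 8 + 4 + 2 + 1, 21^15 ≡ 14 · 18 · 7 · 21; multiplying out mod 31: 14·18 = 252 ≡ 4, then 4·7 = 28 ≡ 28, then 28·21 = 588 ≡ 30. Thus 21^15 ≡ 30 ≡ −1 (mod 31).
By Euler's criterion 21 is a quadratic non-residue mod 31: no n satisfies n² ≡ 21 (mod 31).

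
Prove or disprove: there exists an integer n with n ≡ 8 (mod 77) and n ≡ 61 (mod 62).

n = 3781

The moduli 77 and 62 are coprime, so by the Chinese Remainder Theorem a unique solution modulo 4774 exists.
Any solution of the first congruence is n = 8 + 77t; substituting into the second, 77t ≡ 61 − 8 ≡ 53 (mod 62).
77 ≡ 15 (mod 62), so this reads 15t ≡ 53 (mod 62). To invert 15 modulo 62: 62 = 4·15 + 2, 15 = 7·2 + 1, 2 = 2·1 + 0, and unwinding, 1 = 15 − 7·2 = 15 − 7·(62 − 4·15) = −7·62 + 29·15. Thus 15⁻¹ ≡ 29 (mod 62).
Therefore t ≡ 29·53 = 1537 ≡ 49 (mod 62).
With t = 49: n = 8 + 77·49 = 3781.
Check: 3781 mod 77 = 8, 3781 mod 62 = 61. ✓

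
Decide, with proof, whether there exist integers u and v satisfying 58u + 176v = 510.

u = 27, v = -6

Every value of 58u + 176v is a multiple of gcd(58, 176) = 2; since 2 ∣ 510, solutions exist.
Dividing through by 2 reduces the equation to 29u + 88v = 255.
Run the Euclidean algorithm on 88 and 29: 88 = 3·29 + 1, 29 = 29·1 + 0.
Unwinding: 1 = 88 − 3·29, i.e. 29·(-3) + 88·1 = 1.
Multiplying through by 255: u = (-3)·255 = -765, v = 1·255 = 255 is a solution.
Adding 9·88 to u and subtracting 9·29 from v gives the tidier solution (27, -6).
Check: 58·27 + 176·(-6) = 1566 − 1056 = 510. ✓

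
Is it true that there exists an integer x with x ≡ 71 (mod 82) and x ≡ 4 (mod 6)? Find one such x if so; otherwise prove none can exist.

No, no such integer exists.

Both moduli are multiples of 2 = gcd(82, 6), so any solution would satisfy x ≡ 71 and x ≡ 4 modulo 2 simultaneously.
But 71 mod 2 = 1 while 4 mod 2 = 0, a contradiction.
Hence the system has no solution.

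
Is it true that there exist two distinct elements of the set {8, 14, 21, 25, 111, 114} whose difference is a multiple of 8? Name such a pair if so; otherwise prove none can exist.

Two integers differ by a multiple of 8 exactly when they have the same residue mod 8. The residues are 8↦0, 14↦6, 21↦5, 25↦1, 111↦7, 114↦2.
These 6 residues are pairwise different, hence no difference of two elements is divisible by 8.

No such pair exists.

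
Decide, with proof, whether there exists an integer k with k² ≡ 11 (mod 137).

k = 82

Take k = 82. Then 82² = 6724 = 49·137 + 11, so 82² ≡ 11 (mod 137).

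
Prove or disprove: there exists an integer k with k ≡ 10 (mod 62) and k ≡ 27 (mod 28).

Both moduli are multiples of 2 = gcd(62, 28), so any solution would satisfy k ≡ 10 and k ≡ 27 modulo 2 simultaneously.
However 10 ≡ 0 and 27 ≡ 1 (mod 2), and 0 ≠ 1.
Hence the system has no solution.

No, no such integer exists.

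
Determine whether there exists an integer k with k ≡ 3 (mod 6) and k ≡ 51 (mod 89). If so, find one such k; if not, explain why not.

k = 51

gcd(6, 89) = 1, so the Chinese Remainder Theorem guarantees exactly one residue class mod 534 satisfying both.
Any solution of the first congruence is k = 3 + 6t; substituting into the second, 6t ≡ 51 − 3 ≡ 48 (mod 89).
To invert 6 modulo 89: 89 = 14·6 + 5, 6 = 1·5 + 1, 5 = 5·1 + 0, and unwinding, 1 = 6 − 1·5 = 6 − (89 − 14·6) = −89 + 15·6. Thus 6⁻¹ ≡ 15 (mod 89).
Multiplying by 15: t ≡ 15·48 = 720 ≡ 8 (mod 89).
With t = 8: k = 3 + 6·8 = 51.
Indeed 51 ≡ 3 (mod 6) and 51 ≡ 51 (mod 89).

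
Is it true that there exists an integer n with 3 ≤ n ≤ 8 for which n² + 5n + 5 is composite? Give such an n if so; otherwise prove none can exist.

n = 5

At n = 5: 5² + 5·5 + 5 = 55 = 5·11, which is composite.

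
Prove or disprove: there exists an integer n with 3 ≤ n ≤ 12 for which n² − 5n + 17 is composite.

No, no such integer n in that range exists.

The values for n = 3, 4, …, 12 are 11, 13, 17, 23, 31, 41, 53, 67, 83, 101, and each of these is prime.
So no value in the range makes the expression composite.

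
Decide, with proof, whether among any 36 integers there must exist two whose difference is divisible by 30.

Yes, this is always true.

There are exactly 30 possible remainders on division by 30.
Since 36 > 30, two of the 36 integers must share a residue class by the pigeonhole principle; call them a and b.
Then a ≡ b (mod 30), i.e. 30 ∣ (a − b).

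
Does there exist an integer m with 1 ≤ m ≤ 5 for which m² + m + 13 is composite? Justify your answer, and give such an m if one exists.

m = 1

At m = 1: 1² + 1 + 13 = 15 = 3·5, which is composite.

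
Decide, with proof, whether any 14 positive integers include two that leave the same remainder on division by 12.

Yes, this is always true.

There are exactly 12 possible remainders on division by 12.
Since 14 > 12, two of the 14 integers must share a residue class by the pigeonhole principle; call them a and b.
So a and b have equal remainders mod 12, which is exactly what was to be shown.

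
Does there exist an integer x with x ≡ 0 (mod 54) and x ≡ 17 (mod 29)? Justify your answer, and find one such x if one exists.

The moduli 54 and 29 are coprime, so by the Chinese Remainder Theorem a unique solution modulo 1566 exists.
Any solution of the first congruence is x = 0 + 54t; substituting into the second, 54t ≡ 17 − 0 ≡ 17 (mod 29).
54 ≡ 25 (mod 29), so this reads 25t ≡ 17 (mod 29). Note 25·7 = 175 ≡ 1 (mod 29) (as 175 − 1 = 6·29), so 25⁻¹ ≡ 7.
Multiplying by 7: t ≡ 7·17 = 119 ≡ 3 (mod 29).
Taking t = 3 gives x = 0 + 54·3 = 162.
Indeed 162 ≡ 0 (mod 54) and 162 ≡ 17 (mod 29).

x = 162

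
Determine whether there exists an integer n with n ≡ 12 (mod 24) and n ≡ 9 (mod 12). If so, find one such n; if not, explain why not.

There is no such integer.

Both moduli are multiples of 12 = gcd(24, 12), so any solution would satisfy n ≡ 12 and n ≡ 9 modulo 12 simultaneously.
But 12 mod 12 = 0 while 9 mod 12 = 9, a contradiction.
Hence the system has no solution.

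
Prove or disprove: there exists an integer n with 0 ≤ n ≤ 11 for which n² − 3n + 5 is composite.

n = 4

At n = 4: 4² − 3·4 + 5 = 9 = 3·3, which is composite.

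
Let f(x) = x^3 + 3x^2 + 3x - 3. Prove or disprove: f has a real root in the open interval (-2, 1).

Yes, f has a root in the interval.

f(-2) = -5 and f(1) = 4, which have opposite signs.
Since f is a polynomial it is continuous on [-2, 1].
By the Intermediate Value Theorem f must vanish at some point of (-2, 1).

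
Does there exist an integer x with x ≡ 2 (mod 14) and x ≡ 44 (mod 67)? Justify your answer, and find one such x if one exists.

x = 44

Since 14 and 67 share no common factor, CRT says the pair of congruences has a solution (unique mod 938).
Write x = 2 + 14t and require 2 + 14t ≡ 44 (mod 67), i.e. 14t ≡ 42 (mod 67).
To invert 14 modulo 67: 67 = 4·14 + 11, 14 = 1·11 + 3, 11 = 3·3 + 2, 3 = 1·2 + 1, 2 = 2·1 + 0, and unwinding, 1 = 3 − 1·2 = 3 − (11 − 3·3) = −11 + 4·3 = −11 + 4·(14 − 1·11) = 4·14 − 5·11 = 4·14 − 5·(67 − 4·14) = −5·67 + 24·14. Thus 14⁻¹ ≡ 24 (mod 67).
Multiplying by 24: t ≡ 24·42 = 1008 ≡ 3 (mod 67).
With t = 3: x = 2 + 14·3 = 44.
Indeed 44 ≡ 2 (mod 14) and 44 ≡ 44 (mod 67).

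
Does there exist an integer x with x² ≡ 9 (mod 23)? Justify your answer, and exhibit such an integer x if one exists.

x = 3

Take x = 3. Then 3² = 9, and since 0 ≤ 9 < 23 this is already reduced: 3² ≡ 9 (mod 23).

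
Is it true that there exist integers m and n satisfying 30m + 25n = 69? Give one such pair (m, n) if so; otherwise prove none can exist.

Any value of 30m + 25n is a multiple of gcd(30, 25) = 5.
But 69 is not a multiple of 5 (it leaves remainder 4).
Hence no integers m, n satisfy the equation.

No such integers exist.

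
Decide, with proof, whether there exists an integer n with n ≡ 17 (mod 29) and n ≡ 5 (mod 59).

n = 713

The moduli 29 and 59 are coprime, so by the Chinese Remainder Theorem a unique solution modulo 1711 exists.
Write n = 17 + 29t and require 17 + 29t ≡ 5 (mod 59), i.e. 29t ≡ 47 (mod 59).
To invert 29 modulo 59: 59 = 2·29 + 1, 29 = 29·1 + 0, and unwinding, 1 = 59 − 2·29. Thus 29⁻¹ ≡ -2 ≡ 57 (mod 59).
Therefore t ≡ 57·47 = 2679 ≡ 24 (mod 59).
With t = 24: n = 17 + 29·24 = 713.
Indeed 713 ≡ 17 (mod 29) and 713 ≡ 5 (mod 59).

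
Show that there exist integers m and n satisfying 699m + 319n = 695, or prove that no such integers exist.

Since gcd(699, 319) = 1, every integer is an integer combination of 699 and 319.
Dividing repeatedly: 699 = 2·319 + 61, 319 = 5·61 + 14, 61 = 4·14 + 5, 14 = 2·5 + 4, 5 = 1·4 + 1, 4 = 4·1 + 0.
Working back up the chain: 1 = 5 − 1·4 = 5 − (14 − 2·5) = −14 + 3·5 = −14 + 3·(61 − 4·14) = 3·61 − 13·14 = 3·61 − 13·(319 − 5·61) = −13·319 + 68·61 = −13·319 + 68·(699 − 2·319) = 68·699 − 149·319. So 699·68 + 319·(-149) = 1.
Multiplying through by 695: m = 68·695 = 47260, n = (-149)·695 = -103555 is a solution.
Subtracting 148·319 from m and adding 148·699 to n gives the tidier solution (48, -103).
Indeed 699·48 + 319·(-103) = 33552 − 32857 = 695.

m = 48, n = -103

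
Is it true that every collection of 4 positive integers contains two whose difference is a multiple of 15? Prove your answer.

No; for instance {34, 35, 36, 37} is a counterexample.

Consider the 4 integers 34, 35, 36, 37. They lie in distinct residue classes modulo 15, since 4 ≤ 15.
No two share a residue, so no pair has difference divisible by 15; the claim fails for this set.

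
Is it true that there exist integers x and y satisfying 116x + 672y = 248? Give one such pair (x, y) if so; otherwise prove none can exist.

x = 118, y = -20

Every value of 116x + 672y is a multiple of gcd(116, 672) = 4; since 4 ∣ 248, solutions exist.
Dividing through by 4 reduces the equation to 29x + 168y = 62.
Dividing repeatedly: 168 = 5·29 + 23, 29 = 1·23 + 6, 23 = 3·6 + 5, 6 = 1·5 + 1, 5 = 5·1 + 0.
Back-substituting, 1 = 6 − 1·5 = 6 − (23 − 3·6) = −23 + 4·6 = −23 + 4·(29 − 1·23) = 4·29 − 5·23 = 4·29 − 5·(168 − 5·29) = −5·168 + 29·29; that is, 29·29 + 168·(-5) = 1.
Times 62: 29·1798 + 168·(-310) = 62, so (1798, -310) solves it.
Shifting by a multiple of (168, −29) keeps it a solution: x = 1798 − 10·168 = 118, y = -310 + 10·29 = -20.
Indeed 116·118 + 672·(-20) = 13688 − 13440 = 248.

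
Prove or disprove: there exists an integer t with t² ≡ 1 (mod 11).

Take t = 1. Then 1² = 1, and since 0 ≤ 1 < 11 this is already reduced: 1² ≡ 1 (mod 11).

t = 1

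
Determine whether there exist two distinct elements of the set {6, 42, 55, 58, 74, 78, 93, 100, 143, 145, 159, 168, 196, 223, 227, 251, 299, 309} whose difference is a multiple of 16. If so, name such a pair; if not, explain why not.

Reduce each element mod 16: 6↦6, 42↦10, 55↦7, 58↦10, 74↦10, 78↦14, 93↦13, 100↦4, 143↦15, 145↦1, 159↦15, 168↦8, 196↦4, 223↦15, 227↦3, 251↦11, 299↦11, 309↦5. The residue 10 repeats (at 42 and 58), and 58 − 42 = 16 = 1·16.

The pair (42, 58) works.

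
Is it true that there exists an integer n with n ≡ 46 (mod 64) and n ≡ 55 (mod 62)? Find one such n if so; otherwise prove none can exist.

Reduce both congruences modulo 2, which divides 64 and 62: they say n ≡ 46 (mod 2) and n ≡ 55 (mod 2).
However 46 ≡ 0 and 55 ≡ 1 (mod 2), and 0 ≠ 1.
So no integer satisfies both congruences.

No, no such integer exists.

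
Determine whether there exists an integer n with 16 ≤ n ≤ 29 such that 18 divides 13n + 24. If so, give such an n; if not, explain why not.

At n = 16, 13·16 + 24 = 232 ≡ 16 (mod 18), and each step in n adds 13, giving residues 16, 11, 6, 1, 14, 9, 4, 17, 12, 7, 2, 15, 10, 5 for n = 16, 17, …, 29.
Since 0 is absent from this list, 18 ∤ 13n + 24 for every n with 16 ≤ n ≤ 29.

No such integer n in that range exists.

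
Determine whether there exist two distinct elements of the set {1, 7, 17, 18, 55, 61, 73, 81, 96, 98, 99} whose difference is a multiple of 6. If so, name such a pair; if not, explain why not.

Both 1 and 7 leave remainder 1 on division by 6; their difference 6 = 1·6 is a multiple of 6.

The pair (1, 7) works.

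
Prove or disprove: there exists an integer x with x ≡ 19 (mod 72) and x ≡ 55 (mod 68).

gcd(72, 68) = 4. A simultaneous solution exists iff 19 ≡ 55 (mod 4); here 19 mod 4 = 3 = 55 mod 4, so it does.
Write x = 19 + 72t. Then 72t ≡ 55 − 19 ≡ 36 (mod 68); dividing through by 4 gives 18t ≡ 9 (mod 17).
18 ≡ 1 (mod 17), so this reads 1t ≡ 9 (mod 17). So t ≡ 9 (mod 17).
Then x = 19 + 72·9 = 667.
Verify: 667 = 9·72 + 19 and 667 = 9·68 + 55. ✓

x = 667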